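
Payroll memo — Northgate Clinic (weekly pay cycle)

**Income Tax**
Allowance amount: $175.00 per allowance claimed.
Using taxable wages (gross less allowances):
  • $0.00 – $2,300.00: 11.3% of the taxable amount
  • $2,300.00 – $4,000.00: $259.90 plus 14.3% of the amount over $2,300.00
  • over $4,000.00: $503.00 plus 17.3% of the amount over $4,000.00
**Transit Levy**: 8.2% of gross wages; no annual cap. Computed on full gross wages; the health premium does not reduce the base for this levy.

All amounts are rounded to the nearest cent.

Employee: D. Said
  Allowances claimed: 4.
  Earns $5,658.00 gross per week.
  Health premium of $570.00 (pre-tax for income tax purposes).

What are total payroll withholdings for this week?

Income Tax: taxable = $5,658.00 − $570.00 − 4×$175.00 = $4,388.00
  $503.00 + 17.3% × ($4,388.00 − $4,000.00) = $503.00 + 17.3% × $388.00 = $570.12
Transit Levy: 8.2% × $5,658.00 = $463.96
Total: $570.12 + $463.96 = $1,034.08

$1,034.08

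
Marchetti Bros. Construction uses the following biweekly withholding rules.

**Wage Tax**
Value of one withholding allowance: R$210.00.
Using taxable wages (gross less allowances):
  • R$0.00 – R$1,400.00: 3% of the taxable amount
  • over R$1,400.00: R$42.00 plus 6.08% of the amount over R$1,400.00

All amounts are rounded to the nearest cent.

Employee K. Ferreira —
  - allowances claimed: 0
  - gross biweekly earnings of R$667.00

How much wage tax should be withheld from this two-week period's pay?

Wage Tax: taxable = R$667.00
  3% × R$667.00 = R$20.01

R$20.01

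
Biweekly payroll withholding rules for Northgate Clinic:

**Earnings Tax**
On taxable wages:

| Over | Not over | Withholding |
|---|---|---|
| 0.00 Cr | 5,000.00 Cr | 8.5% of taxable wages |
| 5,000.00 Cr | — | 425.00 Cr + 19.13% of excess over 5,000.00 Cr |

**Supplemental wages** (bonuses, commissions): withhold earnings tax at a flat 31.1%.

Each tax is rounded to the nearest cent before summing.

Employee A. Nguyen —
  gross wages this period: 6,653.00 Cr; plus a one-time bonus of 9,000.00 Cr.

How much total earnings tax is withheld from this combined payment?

Earnings Tax: taxable = 6,653.00 Cr
  425.00 Cr + 19.13% × (6,653.00 Cr − 5,000.00 Cr) = 425.00 Cr + 19.13% × 1,653.00 Cr = 741.22 Cr
Supplemental (31.1% flat on bonus): 31.1% × 9,000.00 Cr = 2,799.00 Cr
Total earnings tax: 741.22 Cr + 2,799.00 Cr = 3,540.22 Cr

3,540.22 Cr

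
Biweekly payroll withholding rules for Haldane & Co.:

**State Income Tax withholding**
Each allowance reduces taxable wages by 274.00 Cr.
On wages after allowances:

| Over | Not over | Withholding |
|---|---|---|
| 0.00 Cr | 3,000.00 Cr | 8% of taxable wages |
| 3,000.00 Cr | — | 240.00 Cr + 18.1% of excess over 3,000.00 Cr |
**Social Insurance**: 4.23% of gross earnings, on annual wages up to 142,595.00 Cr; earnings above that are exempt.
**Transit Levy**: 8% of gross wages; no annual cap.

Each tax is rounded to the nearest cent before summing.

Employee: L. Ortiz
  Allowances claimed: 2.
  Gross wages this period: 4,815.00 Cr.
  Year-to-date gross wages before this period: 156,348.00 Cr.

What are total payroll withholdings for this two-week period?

State Income Tax: taxable = 4,815.00 Cr − 2×274.00 Cr = 4,267.00 Cr
  240.00 Cr + 18.1% × (4,267.00 Cr − 3,000.00 Cr) = 240.00 Cr + 18.1% × 1,267.00 Cr = 469.33 Cr
Social Insurance: YTD 156,348.00 Cr ≥ cap 142,595.00 Cr → 0.00 Cr
Transit Levy: 8% × 4,815.00 Cr = 385.20 Cr
Total: 469.33 Cr + 0.00 Cr + 385.20 Cr = 854.53 Cr

854.53 Cr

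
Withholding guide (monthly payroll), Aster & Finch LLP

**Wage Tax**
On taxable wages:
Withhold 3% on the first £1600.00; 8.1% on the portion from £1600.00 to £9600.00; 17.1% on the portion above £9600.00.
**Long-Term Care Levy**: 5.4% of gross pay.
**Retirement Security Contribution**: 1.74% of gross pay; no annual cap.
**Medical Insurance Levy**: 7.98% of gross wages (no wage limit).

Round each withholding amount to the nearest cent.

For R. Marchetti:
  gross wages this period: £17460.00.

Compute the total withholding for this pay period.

Wage Tax: taxable = £17460.00
  £696.00 + 17.1% × (£17460.00 − £9600.00) = £696.00 + 17.1% × £7860.00 = £2040.06
Long-Term Care Levy: 5.4% × £17460.00 = £942.84
Retirement Security Contribution: 1.74% × £17460.00 = £303.80
Medical Insurance Levy: 7.98% × £17460.00 = £1393.31
Total: £2040.06 + £942.84 + £303.80 + £1393.31 = £4680.01

£4680.01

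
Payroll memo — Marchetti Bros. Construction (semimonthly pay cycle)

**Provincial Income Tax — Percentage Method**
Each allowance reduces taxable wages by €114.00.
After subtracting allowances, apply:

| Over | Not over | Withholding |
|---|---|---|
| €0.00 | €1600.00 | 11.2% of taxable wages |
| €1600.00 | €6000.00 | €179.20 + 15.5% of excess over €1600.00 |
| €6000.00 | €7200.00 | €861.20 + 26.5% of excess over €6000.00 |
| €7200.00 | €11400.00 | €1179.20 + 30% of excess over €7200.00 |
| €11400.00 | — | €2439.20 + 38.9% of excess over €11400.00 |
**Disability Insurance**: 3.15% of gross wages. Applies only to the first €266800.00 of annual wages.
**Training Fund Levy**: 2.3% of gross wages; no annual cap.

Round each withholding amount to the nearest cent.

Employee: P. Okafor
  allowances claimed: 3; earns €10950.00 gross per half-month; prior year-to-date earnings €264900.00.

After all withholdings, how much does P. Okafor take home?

Provincial Income Tax: taxable = €10950.00 − 3×€114.00 = €10608.00
  €1179.20 + 30% × (€10608.00 − €7200.00) = €1179.20 + 30% × €3408.00 = €2201.60
Disability Insurance: cap €266800.00 − YTD €264900.00 = €1900.00 subject; 3.15% × €1900.00 = €59.85
Training Fund Levy: 2.3% × €10950.00 = €251.85
Total withheld: €2201.60 + €59.85 + €251.85 = €2513.30
Net pay: €10950.00 − €2513.30 = €8436.70

€8436.70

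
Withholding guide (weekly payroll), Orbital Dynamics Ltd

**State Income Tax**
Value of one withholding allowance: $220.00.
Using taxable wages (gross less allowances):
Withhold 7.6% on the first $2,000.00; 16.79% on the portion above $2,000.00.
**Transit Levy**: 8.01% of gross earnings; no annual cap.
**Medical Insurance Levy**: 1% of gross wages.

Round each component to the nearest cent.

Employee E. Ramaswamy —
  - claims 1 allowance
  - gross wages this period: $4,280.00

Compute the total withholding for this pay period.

State Income Tax: taxable = $4,280.00 − 1×$220.00 = $4,060.00
  $152.00 + 16.79% × ($4,060.00 − $2,000.00) = $152.00 + 16.79% × $2,060.00 = $497.87
Transit Levy: 8.01% × $4,280.00 = $342.83
Medical Insurance Levy: 1% × $4,280.00 = $42.80
Total: $497.87 + $342.83 + $42.80 = $883.50

$883.50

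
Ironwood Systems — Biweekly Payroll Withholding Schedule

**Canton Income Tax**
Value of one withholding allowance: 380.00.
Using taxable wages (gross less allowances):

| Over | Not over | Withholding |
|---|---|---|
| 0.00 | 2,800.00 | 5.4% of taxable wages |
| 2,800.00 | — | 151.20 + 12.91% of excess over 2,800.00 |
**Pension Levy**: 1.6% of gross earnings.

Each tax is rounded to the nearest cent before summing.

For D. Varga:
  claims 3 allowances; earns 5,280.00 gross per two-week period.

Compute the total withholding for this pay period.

Canton Income Tax: taxable = 5,280.00 − 3×380.00 = 4,140.00
  151.20 + 12.91% × (4,140.00 − 2,800.00) = 151.20 + 12.91% × 1,340.00 = 324.19
Pension Levy: 1.6% × 5,280.00 = 84.48
Total: 324.19 + 84.48 = 408.67

408.67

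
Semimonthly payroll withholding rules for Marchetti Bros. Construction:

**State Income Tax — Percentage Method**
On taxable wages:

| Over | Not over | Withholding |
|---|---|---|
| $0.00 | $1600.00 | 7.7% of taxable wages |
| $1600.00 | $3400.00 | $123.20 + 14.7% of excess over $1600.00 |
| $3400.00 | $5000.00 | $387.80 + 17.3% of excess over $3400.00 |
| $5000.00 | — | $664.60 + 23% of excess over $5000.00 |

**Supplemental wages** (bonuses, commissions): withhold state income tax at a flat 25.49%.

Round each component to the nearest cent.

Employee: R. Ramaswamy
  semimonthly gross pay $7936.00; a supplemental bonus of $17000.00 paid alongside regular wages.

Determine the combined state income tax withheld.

State Income Tax: taxable = $7936.00
  $664.60 + 23% × ($7936.00 − $5000.00) = $664.60 + 23% × $2936.00 = $1339.88
Supplemental (25.49% flat on bonus): 25.49% × $17000.00 = $4333.30
Total state income tax: $1339.88 + $4333.30 = $5673.18

$5673.18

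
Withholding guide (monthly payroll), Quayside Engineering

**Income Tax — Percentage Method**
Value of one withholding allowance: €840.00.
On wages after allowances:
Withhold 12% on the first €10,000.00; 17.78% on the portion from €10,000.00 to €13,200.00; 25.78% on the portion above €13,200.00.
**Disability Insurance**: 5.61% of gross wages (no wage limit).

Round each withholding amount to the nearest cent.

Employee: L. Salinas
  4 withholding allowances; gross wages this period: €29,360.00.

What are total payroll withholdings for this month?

Income Tax: taxable = €29,360.00 − 4×€840.00 = €26,000.00
  €1,768.96 + 25.78% × (€26,000.00 − €13,200.00) = €1,768.96 + 25.78% × €12,800.00 = €5,068.80
Disability Insurance: 5.61% × €29,360.00 = €1,647.10
Total: €5,068.80 + €1,647.10 = €6,715.90

€6,715.90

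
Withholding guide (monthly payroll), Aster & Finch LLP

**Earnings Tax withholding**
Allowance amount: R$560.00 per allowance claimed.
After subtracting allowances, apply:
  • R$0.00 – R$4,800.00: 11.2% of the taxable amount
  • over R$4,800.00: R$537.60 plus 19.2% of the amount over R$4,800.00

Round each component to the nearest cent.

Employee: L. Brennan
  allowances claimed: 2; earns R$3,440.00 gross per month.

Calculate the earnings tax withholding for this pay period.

R$259.84

Earnings Tax: taxable = R$3,440.00 − 2×R$560.00 = R$2,320.00
  11.2% × R$2,320.00 = R$259.84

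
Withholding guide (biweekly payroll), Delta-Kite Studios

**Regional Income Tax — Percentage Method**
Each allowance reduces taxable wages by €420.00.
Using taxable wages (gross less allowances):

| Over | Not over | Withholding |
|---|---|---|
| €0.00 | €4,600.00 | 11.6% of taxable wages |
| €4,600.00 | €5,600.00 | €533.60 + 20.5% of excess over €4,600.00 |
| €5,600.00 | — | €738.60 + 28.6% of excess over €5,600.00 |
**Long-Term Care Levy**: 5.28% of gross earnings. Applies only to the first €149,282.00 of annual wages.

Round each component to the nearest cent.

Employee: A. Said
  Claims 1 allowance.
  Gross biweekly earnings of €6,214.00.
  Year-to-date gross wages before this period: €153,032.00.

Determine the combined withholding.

Regional Income Tax: taxable = €6,214.00 − 1×€420.00 = €5,794.00
  €738.60 + 28.6% × (€5,794.00 − €5,600.00) = €738.60 + 28.6% × €194.00 = €794.08
Long-Term Care Levy: YTD €153,032.00 ≥ cap €149,282.00 → €0.00
Total: €794.08 + €0.00 = €794.08

€794.08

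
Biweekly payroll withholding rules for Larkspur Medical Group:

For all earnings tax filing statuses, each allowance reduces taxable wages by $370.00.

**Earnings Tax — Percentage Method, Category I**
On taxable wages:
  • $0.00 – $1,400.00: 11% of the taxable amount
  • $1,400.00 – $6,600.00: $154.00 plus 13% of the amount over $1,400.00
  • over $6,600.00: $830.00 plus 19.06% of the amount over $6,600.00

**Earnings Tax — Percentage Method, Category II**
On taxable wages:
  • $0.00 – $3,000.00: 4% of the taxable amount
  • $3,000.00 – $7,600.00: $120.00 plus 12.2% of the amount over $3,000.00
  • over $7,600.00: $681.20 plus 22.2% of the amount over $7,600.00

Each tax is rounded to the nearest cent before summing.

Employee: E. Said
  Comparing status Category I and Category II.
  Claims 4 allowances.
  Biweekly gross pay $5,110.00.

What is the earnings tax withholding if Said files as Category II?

Earnings Tax (Category II): taxable = $5,110.00 − 4×$370.00 = $3,630.00
  $120.00 + 12.2% × ($3,630.00 − $3,000.00) = $120.00 + 12.2% × $630.00 = $196.86

$196.86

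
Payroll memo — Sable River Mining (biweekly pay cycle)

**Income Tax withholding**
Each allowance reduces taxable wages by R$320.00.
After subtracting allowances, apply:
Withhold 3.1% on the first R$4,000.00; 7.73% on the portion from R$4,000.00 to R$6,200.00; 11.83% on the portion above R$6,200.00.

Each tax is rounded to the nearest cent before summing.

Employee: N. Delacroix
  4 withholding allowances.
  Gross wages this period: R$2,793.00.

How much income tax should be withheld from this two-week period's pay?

Income Tax: taxable = R$2,793.00 − 4×R$320.00 = R$1,513.00
  3.1% × R$1,513.00 = R$46.90

R$46.90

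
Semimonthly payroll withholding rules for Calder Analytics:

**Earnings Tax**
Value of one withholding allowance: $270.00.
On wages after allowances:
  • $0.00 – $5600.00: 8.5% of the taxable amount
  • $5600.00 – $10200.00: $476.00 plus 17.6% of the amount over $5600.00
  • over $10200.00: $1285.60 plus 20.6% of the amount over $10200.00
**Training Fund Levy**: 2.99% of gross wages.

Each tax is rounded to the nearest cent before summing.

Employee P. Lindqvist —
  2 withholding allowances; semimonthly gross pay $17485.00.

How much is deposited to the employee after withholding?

$14287.13

Earnings Tax: taxable = $17485.00 − 2×$270.00 = $16945.00
  $1285.60 + 20.6% × ($16945.00 − $10200.00) = $1285.60 + 20.6% × $6745.00 = $2675.07
Training Fund Levy: 2.99% × $17485.00 = $522.80
Total withheld: $2675.07 + $522.80 = $3197.87
Net pay: $17485.00 − $3197.87 = $14287.13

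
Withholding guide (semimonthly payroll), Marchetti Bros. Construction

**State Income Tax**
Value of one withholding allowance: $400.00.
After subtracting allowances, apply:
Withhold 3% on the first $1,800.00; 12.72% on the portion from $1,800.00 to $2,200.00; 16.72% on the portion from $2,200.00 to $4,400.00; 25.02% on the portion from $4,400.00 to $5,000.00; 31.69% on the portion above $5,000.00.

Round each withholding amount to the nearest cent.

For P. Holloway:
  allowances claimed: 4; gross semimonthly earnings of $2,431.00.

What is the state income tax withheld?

$24.93

State Income Tax: taxable = $2,431.00 − 4×$400.00 = $831.00
  3% × $831.00 = $24.93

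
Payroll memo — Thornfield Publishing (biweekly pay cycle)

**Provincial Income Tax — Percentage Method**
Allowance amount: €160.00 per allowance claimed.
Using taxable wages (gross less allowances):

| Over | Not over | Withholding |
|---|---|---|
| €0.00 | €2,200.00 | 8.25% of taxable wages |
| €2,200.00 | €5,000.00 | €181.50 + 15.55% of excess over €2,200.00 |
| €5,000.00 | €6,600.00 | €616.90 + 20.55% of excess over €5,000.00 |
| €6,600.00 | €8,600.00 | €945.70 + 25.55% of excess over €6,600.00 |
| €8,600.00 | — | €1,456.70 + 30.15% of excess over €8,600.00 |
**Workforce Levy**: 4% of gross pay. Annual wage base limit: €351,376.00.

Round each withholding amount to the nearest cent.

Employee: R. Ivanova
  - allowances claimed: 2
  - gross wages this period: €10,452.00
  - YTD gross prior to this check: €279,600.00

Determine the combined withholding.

Provincial Income Tax: taxable = €10,452.00 − 2×€160.00 = €10,132.00
  €1,456.70 + 30.15% × (€10,132.00 − €8,600.00) = €1,456.70 + 30.15% × €1,532.00 = €1,918.60
Workforce Levy: 4% × €10,452.00 = €418.08
Total: €1,918.60 + €418.08 = €2,336.68

€2,336.68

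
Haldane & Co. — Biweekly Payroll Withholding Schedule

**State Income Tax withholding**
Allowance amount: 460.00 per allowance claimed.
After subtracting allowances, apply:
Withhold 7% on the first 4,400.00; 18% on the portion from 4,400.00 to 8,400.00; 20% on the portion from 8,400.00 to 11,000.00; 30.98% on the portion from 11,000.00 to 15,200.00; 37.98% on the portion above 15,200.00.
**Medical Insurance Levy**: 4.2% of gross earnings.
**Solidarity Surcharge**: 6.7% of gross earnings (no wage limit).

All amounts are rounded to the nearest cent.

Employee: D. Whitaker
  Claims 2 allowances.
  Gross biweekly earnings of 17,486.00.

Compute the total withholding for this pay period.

State Income Tax: taxable = 17,486.00 − 2×460.00 = 16,566.00
  2,849.16 + 37.98% × (16,566.00 − 15,200.00) = 2,849.16 + 37.98% × 1,366.00 = 3,367.97
Medical Insurance Levy: 4.2% × 17,486.00 = 734.41
Solidarity Surcharge: 6.7% × 17,486.00 = 1,171.56
Total: 3,367.97 + 734.41 + 1,171.56 = 5,273.94

5,273.94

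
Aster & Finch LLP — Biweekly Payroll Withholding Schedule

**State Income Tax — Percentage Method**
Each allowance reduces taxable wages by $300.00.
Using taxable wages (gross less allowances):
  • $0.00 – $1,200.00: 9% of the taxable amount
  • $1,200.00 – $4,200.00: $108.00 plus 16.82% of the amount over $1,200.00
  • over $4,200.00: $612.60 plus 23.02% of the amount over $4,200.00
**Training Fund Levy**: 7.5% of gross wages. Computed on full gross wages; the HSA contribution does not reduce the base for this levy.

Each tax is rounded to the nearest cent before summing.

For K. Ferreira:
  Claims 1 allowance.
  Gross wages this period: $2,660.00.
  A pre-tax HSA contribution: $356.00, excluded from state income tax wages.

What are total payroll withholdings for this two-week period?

$442.73

State Income Tax: taxable = $2,660.00 − $356.00 − 1×$300.00 = $2,004.00
  $108.00 + 16.82% × ($2,004.00 − $1,200.00) = $108.00 + 16.82% × $804.00 = $243.23
Training Fund Levy: 7.5% × $2,660.00 = $199.50
Total: $243.23 + $199.50 = $442.73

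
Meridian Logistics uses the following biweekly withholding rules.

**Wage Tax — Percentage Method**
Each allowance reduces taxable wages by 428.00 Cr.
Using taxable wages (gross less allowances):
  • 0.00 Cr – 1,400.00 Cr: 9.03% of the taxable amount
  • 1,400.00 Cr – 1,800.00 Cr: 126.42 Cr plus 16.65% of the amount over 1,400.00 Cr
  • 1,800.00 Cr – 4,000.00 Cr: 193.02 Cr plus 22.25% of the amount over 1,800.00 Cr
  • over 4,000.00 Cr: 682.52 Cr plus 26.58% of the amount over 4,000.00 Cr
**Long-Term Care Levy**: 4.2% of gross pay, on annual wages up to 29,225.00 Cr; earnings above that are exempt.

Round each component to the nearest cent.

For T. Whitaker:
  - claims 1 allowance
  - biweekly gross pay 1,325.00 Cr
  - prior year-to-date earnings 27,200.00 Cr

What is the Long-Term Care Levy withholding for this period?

Long-Term Care Levy: 4.2% × 1,325.00 Cr = 55.65 Cr

55.65 Cr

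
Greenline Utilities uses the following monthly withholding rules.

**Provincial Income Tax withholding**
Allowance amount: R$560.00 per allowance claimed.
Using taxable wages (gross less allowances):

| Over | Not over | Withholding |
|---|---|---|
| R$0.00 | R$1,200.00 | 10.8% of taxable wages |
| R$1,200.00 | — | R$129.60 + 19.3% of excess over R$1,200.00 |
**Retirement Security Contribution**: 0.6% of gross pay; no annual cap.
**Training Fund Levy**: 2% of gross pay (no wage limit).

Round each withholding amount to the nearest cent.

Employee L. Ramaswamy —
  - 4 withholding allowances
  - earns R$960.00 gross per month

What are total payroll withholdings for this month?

R$24.96

Provincial Income Tax: taxable = R$960.00 − 4×R$560.00 = R$-1,280.00
  Taxable ≤ 0 → R$0.00
Retirement Security Contribution: 0.6% × R$960.00 = R$5.76
Training Fund Levy: 2% × R$960.00 = R$19.20
Total: R$0.00 + R$5.76 + R$19.20 = R$24.96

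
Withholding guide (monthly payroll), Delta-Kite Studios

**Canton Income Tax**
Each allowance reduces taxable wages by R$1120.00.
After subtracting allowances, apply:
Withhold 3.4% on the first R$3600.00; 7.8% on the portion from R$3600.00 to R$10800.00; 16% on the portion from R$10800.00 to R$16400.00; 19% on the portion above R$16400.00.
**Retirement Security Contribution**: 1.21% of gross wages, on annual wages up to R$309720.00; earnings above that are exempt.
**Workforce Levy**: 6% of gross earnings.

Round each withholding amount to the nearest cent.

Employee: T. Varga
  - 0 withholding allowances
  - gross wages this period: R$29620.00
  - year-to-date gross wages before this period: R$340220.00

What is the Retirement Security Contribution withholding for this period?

R$0.00

Retirement Security Contribution: YTD R$340220.00 ≥ cap R$309720.00 → R$0.00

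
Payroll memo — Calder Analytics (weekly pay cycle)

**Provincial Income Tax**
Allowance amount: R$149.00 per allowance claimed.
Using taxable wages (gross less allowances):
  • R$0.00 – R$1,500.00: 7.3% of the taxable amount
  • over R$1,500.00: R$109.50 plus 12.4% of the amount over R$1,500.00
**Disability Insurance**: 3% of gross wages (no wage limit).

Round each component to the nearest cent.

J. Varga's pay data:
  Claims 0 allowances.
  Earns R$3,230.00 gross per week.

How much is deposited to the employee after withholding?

Provincial Income Tax: taxable = R$3,230.00
  R$109.50 + 12.4% × (R$3,230.00 − R$1,500.00) = R$109.50 + 12.4% × R$1,730.00 = R$324.02
Disability Insurance: 3% × R$3,230.00 = R$96.90
Total withheld: R$324.02 + R$96.90 = R$420.92
Net pay: R$3,230.00 − R$420.92 = R$2,809.08

R$2,809.08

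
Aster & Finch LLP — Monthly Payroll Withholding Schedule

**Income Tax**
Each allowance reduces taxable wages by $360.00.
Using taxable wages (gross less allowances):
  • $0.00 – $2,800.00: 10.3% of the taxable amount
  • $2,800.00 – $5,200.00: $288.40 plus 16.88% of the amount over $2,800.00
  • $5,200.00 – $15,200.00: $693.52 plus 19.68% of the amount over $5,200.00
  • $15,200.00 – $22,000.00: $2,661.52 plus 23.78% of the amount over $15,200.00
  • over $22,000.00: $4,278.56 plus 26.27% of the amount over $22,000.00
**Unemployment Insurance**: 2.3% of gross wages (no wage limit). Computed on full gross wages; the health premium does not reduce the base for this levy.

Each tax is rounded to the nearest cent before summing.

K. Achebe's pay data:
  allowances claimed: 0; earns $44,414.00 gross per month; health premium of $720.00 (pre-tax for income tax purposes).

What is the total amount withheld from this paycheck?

Income Tax: taxable = $44,414.00 − $720.00 = $43,694.00
  $4,278.56 + 26.27% × ($43,694.00 − $22,000.00) = $4,278.56 + 26.27% × $21,694.00 = $9,977.57
Unemployment Insurance: 2.3% × $44,414.00 = $1,021.52
Total: $9,977.57 + $1,021.52 = $10,999.09

$10,999.09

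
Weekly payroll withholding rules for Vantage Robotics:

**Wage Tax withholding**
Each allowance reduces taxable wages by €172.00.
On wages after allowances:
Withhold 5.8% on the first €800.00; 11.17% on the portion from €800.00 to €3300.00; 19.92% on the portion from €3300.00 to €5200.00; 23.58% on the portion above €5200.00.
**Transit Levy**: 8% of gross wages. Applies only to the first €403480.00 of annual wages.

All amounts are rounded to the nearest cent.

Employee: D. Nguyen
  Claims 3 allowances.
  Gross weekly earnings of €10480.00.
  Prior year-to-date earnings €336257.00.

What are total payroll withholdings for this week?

Wage Tax: taxable = €10480.00 − 3×€172.00 = €9964.00
  €704.13 + 23.58% × (€9964.00 − €5200.00) = €704.13 + 23.58% × €4764.00 = €1827.48
Transit Levy: 8% × €10480.00 = €838.40
Total: €1827.48 + €838.40 = €2665.88

€2665.88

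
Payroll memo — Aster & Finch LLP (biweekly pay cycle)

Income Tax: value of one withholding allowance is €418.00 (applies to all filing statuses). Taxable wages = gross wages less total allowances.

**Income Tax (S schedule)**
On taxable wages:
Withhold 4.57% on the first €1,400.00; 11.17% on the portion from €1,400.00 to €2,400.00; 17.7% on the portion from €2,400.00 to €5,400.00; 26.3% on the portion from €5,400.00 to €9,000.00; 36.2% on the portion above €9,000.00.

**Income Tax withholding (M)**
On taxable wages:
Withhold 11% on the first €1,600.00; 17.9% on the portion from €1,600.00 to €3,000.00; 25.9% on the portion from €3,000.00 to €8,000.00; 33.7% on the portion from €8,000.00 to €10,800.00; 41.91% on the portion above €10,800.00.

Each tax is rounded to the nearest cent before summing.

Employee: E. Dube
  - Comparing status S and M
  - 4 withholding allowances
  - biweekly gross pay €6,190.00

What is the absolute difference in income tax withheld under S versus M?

€269.19

Income Tax (S): taxable = €6,190.00 − 4×€418.00 = €4,518.00
  €175.68 + 17.7% × (€4,518.00 − €2,400.00) = €175.68 + 17.7% × €2,118.00 = €550.57
Income Tax (M): taxable = €6,190.00 − 4×€418.00 = €4,518.00
  €426.60 + 25.9% × (€4,518.00 − €3,000.00) = €426.60 + 25.9% × €1,518.00 = €819.76
Difference: |€550.57 − €819.76| = €269.19 (higher under M)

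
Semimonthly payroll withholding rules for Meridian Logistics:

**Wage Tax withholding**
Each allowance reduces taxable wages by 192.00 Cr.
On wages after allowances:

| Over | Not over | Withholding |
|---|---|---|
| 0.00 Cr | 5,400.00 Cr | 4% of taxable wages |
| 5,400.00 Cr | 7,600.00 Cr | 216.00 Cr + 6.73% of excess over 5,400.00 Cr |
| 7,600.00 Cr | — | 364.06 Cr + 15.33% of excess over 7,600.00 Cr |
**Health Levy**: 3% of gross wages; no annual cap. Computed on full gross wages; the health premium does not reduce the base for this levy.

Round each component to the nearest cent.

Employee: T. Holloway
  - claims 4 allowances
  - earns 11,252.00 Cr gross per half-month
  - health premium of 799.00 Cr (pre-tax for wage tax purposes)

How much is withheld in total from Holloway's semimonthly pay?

Wage Tax: taxable = 11,252.00 Cr − 799.00 Cr − 4×192.00 Cr = 9,685.00 Cr
  364.06 Cr + 15.33% × (9,685.00 Cr − 7,600.00 Cr) = 364.06 Cr + 15.33% × 2,085.00 Cr = 683.69 Cr
Health Levy: 3% × 11,252.00 Cr = 337.56 Cr
Total: 683.69 Cr + 337.56 Cr = 1,021.25 Cr

1,021.25 Cr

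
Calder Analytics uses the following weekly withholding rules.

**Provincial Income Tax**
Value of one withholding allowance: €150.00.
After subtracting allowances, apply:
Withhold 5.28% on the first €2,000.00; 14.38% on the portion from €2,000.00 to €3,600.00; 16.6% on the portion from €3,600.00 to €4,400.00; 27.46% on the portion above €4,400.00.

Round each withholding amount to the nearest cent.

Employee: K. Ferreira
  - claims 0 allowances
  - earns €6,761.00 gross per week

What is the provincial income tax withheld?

€1,116.81

Provincial Income Tax: taxable = €6,761.00
  €468.48 + 27.46% × (€6,761.00 − €4,400.00) = €468.48 + 27.46% × €2,361.00 = €1,116.81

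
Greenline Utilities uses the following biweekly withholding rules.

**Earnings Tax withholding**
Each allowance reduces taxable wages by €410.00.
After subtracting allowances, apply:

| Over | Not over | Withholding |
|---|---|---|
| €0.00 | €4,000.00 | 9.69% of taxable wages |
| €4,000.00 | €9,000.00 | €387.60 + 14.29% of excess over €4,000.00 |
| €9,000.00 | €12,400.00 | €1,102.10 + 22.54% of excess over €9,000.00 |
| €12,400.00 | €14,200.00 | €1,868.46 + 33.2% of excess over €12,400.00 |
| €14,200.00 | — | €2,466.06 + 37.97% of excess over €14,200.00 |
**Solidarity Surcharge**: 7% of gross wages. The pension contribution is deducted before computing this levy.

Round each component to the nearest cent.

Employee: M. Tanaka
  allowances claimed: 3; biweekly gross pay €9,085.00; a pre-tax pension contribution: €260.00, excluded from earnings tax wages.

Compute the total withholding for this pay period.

€1,519.08

Earnings Tax: taxable = €9,085.00 − €260.00 − 3×€410.00 = €7,595.00
  €387.60 + 14.29% × (€7,595.00 − €4,000.00) = €387.60 + 14.29% × €3,595.00 = €901.33
Solidarity Surcharge: 7% × €8,825.00 = €617.75
Total: €901.33 + €617.75 = €1,519.08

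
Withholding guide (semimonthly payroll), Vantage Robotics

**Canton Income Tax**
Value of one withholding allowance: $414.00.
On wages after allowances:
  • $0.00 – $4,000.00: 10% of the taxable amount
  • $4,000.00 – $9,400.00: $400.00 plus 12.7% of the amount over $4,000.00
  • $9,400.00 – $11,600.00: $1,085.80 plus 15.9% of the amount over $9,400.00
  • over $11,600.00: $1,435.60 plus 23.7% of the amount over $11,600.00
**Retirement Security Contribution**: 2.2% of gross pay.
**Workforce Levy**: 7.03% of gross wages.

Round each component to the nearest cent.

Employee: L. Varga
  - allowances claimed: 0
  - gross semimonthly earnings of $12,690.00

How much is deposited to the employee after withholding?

$9,824.78

Canton Income Tax: taxable = $12,690.00
  $1,435.60 + 23.7% × ($12,690.00 − $11,600.00) = $1,435.60 + 23.7% × $1,090.00 = $1,693.93
Retirement Security Contribution: 2.2% × $12,690.00 = $279.18
Workforce Levy: 7.03% × $12,690.00 = $892.11
Total withheld: $1,693.93 + $279.18 + $892.11 = $2,865.22
Net pay: $12,690.00 − $2,865.22 = $9,824.78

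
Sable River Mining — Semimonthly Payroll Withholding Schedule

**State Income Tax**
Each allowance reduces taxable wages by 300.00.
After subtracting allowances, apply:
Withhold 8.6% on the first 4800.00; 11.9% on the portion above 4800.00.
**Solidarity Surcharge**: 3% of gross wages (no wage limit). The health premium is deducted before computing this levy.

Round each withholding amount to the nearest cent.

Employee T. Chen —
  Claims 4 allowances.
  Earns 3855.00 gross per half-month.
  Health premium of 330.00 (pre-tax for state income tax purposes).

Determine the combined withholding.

305.70

State Income Tax: taxable = 3855.00 − 330.00 − 4×300.00 = 2325.00
  8.6% × 2325.00 = 199.95
Solidarity Surcharge: 3% × 3525.00 = 105.75
Total: 199.95 + 105.75 = 305.70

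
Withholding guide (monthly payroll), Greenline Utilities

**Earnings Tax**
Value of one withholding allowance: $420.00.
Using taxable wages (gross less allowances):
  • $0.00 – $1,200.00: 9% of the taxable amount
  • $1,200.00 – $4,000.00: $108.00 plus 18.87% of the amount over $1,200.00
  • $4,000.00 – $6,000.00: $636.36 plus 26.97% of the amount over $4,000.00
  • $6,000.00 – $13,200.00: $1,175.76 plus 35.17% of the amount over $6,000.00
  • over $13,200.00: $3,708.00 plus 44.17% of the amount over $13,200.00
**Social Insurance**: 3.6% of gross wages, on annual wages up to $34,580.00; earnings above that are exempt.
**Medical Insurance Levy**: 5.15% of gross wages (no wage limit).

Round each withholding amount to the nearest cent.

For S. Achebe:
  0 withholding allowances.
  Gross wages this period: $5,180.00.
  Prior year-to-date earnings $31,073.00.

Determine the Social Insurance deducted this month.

Social Insurance: cap $34,580.00 − YTD $31,073.00 = $3,507.00 subject; 3.6% × $3,507.00 = $126.25

$126.25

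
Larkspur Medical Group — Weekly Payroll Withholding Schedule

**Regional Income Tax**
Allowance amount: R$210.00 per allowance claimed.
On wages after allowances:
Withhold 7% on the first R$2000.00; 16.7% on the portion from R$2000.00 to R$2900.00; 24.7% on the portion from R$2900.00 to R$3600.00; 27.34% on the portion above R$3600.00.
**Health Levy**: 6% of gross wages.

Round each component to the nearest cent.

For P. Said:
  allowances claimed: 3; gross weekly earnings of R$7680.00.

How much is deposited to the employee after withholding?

R$5812.77

Regional Income Tax: taxable = R$7680.00 − 3×R$210.00 = R$7050.00
  R$463.20 + 27.34% × (R$7050.00 − R$3600.00) = R$463.20 + 27.34% × R$3450.00 = R$1406.43
Health Levy: 6% × R$7680.00 = R$460.80
Total withheld: R$1406.43 + R$460.80 = R$1867.23
Net pay: R$7680.00 − R$1867.23 = R$5812.77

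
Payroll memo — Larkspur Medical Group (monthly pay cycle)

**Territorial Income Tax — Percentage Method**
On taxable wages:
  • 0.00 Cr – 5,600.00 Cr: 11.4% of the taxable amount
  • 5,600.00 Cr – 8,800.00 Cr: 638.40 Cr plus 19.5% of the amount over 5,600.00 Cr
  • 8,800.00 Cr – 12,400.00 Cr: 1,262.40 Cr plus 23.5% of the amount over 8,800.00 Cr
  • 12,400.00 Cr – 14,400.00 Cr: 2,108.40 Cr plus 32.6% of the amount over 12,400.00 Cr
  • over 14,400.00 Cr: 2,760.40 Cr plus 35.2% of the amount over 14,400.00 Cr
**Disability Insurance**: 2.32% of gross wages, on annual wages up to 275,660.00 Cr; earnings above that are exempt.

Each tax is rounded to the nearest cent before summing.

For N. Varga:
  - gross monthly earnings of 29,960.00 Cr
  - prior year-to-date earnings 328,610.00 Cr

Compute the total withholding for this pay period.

8,237.52 Cr

Territorial Income Tax: taxable = 29,960.00 Cr
  2,760.40 Cr + 35.2% × (29,960.00 Cr − 14,400.00 Cr) = 2,760.40 Cr + 35.2% × 15,560.00 Cr = 8,237.52 Cr
Disability Insurance: YTD 328,610.00 Cr ≥ cap 275,660.00 Cr → 0.00 Cr
Total: 8,237.52 Cr + 0.00 Cr = 8,237.52 Cr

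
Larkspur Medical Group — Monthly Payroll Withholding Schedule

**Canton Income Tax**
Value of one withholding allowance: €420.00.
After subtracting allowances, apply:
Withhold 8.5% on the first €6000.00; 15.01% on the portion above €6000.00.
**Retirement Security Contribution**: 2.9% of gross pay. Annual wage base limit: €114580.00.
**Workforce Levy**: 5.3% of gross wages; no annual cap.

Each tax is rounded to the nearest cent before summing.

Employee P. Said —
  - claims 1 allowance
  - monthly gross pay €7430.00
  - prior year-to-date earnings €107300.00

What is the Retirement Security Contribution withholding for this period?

Retirement Security Contribution: cap €114580.00 − YTD €107300.00 = €7280.00 subject; 2.9% × €7280.00 = €211.12

€211.12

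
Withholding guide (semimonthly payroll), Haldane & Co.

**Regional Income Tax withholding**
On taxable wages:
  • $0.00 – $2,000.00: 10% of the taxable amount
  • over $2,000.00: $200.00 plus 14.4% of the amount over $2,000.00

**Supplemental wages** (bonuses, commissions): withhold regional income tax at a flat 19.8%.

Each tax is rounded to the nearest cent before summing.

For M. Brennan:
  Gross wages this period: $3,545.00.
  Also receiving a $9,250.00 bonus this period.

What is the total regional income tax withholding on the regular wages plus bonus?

Regional Income Tax: taxable = $3,545.00
  $200.00 + 14.4% × ($3,545.00 − $2,000.00) = $200.00 + 14.4% × $1,545.00 = $422.48
Supplemental (19.8% flat on bonus): 19.8% × $9,250.00 = $1,831.50
Total regional income tax: $422.48 + $1,831.50 = $2,253.98

$2,253.98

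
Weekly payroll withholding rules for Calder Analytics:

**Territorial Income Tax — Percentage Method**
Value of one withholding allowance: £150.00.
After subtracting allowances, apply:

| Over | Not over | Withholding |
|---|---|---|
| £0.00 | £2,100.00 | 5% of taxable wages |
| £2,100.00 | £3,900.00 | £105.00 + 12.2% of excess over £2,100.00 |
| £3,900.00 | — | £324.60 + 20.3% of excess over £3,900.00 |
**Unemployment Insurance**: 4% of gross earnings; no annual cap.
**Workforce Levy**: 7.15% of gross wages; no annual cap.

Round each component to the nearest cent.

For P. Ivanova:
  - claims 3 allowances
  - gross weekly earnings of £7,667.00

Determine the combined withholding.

Territorial Income Tax: taxable = £7,667.00 − 3×£150.00 = £7,217.00
  £324.60 + 20.3% × (£7,217.00 − £3,900.00) = £324.60 + 20.3% × £3,317.00 = £997.95
Unemployment Insurance: 4% × £7,667.00 = £306.68
Workforce Levy: 7.15% × £7,667.00 = £548.19
Total: £997.95 + £306.68 + £548.19 = £1,852.82

£1,852.82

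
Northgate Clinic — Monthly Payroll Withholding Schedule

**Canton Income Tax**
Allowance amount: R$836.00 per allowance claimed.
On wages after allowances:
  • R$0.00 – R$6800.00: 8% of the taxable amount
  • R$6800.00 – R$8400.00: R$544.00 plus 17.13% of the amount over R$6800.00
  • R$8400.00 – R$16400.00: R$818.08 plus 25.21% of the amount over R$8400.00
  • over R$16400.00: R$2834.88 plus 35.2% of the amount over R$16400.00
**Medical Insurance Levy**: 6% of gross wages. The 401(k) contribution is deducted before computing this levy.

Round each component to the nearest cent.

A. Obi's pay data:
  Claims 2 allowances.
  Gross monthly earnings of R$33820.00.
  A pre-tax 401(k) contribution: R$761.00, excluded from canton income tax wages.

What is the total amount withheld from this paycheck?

Canton Income Tax: taxable = R$33820.00 − R$761.00 − 2×R$836.00 = R$31387.00
  R$2834.88 + 35.2% × (R$31387.00 − R$16400.00) = R$2834.88 + 35.2% × R$14987.00 = R$8110.30
Medical Insurance Levy: 6% × R$33059.00 = R$1983.54
Total: R$8110.30 + R$1983.54 = R$10093.84

R$10093.84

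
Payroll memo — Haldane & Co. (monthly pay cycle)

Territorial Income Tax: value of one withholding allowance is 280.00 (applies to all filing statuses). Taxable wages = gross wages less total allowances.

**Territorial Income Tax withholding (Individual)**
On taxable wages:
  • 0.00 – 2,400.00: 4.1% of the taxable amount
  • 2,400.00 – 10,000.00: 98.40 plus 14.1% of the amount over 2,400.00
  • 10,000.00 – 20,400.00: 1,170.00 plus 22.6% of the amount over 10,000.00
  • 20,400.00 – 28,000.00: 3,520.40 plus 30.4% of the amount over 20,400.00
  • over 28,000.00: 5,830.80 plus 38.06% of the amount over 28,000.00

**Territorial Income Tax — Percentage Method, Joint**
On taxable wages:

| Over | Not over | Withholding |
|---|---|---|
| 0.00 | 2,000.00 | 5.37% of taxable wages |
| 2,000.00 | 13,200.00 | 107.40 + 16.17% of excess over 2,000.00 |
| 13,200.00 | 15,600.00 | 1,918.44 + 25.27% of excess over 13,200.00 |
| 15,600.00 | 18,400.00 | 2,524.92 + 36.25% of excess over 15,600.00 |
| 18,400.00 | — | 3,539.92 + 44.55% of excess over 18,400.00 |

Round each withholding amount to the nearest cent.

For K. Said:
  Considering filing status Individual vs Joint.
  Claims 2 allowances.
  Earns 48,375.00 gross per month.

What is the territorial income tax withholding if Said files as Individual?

Territorial Income Tax (Individual): taxable = 48,375.00 − 2×280.00 = 47,815.00
  5,830.80 + 38.06% × (47,815.00 − 28,000.00) = 5,830.80 + 38.06% × 19,815.00 = 13,372.39

13,372.39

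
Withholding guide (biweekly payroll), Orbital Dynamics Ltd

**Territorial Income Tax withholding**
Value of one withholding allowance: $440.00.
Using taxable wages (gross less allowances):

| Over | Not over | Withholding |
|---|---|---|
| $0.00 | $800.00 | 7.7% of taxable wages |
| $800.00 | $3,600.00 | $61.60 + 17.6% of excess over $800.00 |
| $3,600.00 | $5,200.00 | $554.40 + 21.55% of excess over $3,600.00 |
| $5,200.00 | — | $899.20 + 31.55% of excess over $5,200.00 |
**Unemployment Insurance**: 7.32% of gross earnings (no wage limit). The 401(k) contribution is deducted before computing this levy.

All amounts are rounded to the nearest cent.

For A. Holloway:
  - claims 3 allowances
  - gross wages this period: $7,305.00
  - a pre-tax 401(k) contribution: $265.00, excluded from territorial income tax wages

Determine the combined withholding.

$1,578.59

Territorial Income Tax: taxable = $7,305.00 − $265.00 − 3×$440.00 = $5,720.00
  $899.20 + 31.55% × ($5,720.00 − $5,200.00) = $899.20 + 31.55% × $520.00 = $1,063.26
Unemployment Insurance: 7.32% × $7,040.00 = $515.33
Total: $1,063.26 + $515.33 = $1,578.59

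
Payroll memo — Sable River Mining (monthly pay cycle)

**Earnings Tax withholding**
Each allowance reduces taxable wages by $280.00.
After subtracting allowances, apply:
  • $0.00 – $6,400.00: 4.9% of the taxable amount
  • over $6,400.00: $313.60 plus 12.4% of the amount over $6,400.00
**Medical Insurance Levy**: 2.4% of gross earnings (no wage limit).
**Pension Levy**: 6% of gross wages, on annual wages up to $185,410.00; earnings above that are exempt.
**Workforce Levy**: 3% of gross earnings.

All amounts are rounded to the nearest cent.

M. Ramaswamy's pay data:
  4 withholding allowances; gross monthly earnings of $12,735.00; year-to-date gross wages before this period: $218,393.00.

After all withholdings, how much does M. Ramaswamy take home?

Earnings Tax: taxable = $12,735.00 − 4×$280.00 = $11,615.00
  $313.60 + 12.4% × ($11,615.00 − $6,400.00) = $313.60 + 12.4% × $5,215.00 = $960.26
Medical Insurance Levy: 2.4% × $12,735.00 = $305.64
Pension Levy: YTD $218,393.00 ≥ cap $185,410.00 → $0.00
Workforce Levy: 3% × $12,735.00 = $382.05
Total withheld: $960.26 + $305.64 + $0.00 + $382.05 = $1,647.95
Net pay: $12,735.00 − $1,647.95 = $11,087.05

$11,087.05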